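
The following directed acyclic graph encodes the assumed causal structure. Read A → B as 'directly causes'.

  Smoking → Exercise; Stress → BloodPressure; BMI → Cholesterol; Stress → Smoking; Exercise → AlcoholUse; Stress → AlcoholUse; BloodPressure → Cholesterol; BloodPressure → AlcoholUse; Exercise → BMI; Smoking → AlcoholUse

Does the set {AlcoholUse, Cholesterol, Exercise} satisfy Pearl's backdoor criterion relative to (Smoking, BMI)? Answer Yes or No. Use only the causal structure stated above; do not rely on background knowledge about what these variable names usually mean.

No

Backdoor paths from Smoking to BMI (paths whose first edge points into Smoking):
  P1: Smoking <- Stress -> BloodPressure -> AlcoholUse <- Exercise -> BMI
  P2: Smoking <- Stress -> BloodPressure -> Cholesterol <- BMI
  P3: Smoking <- Stress -> AlcoholUse <- BloodPressure -> Cholesterol <- BMI
  P4: Smoking <- Stress -> AlcoholUse <- Exercise -> BMI
Condition 1 (no descendant of Smoking in the set): FAILS — AlcoholUse, Cholesterol, and Exercise are descendants of Smoking.
Condition 2 (every backdoor path blocked by {AlcoholUse, Cholesterol, Exercise}):
  P1: blocked at fork node Exercise ∈ conditioning set.
  P2: open — collider(s) Cholesterol are conditioned on (or have a conditioned descendant) and no non-collider on the path is in the set.
  P3: open — collider(s) AlcoholUse, Cholesterol are conditioned on (or have a conditioned descendant) and no non-collider on the path is in the set.
  P4: blocked at fork node Exercise ∈ conditioning set.
{AlcoholUse, Cholesterol, Exercise} does not satisfy the backdoor criterion.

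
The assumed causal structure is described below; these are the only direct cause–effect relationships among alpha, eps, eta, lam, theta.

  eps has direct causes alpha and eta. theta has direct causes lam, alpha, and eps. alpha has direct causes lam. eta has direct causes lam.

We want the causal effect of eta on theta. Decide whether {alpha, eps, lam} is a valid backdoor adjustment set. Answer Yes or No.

No

Backdoor paths from eta to theta (paths whose first edge points into eta):
  P1: eta <- lam -> alpha -> eps -> theta
  P2: eta <- lam -> alpha -> theta
  P3: eta <- lam -> theta
Condition 1 (no descendant of eta in the set): FAILS — eps is a descendant of eta.
Condition 2 (every backdoor path blocked by {alpha, eps, lam}):
  P1: blocked at fork node lam ∈ conditioning set.
  P2: blocked at fork node lam ∈ conditioning set.
  P3: blocked at fork node lam ∈ conditioning set.
{alpha, eps, lam} does not satisfy the backdoor criterion.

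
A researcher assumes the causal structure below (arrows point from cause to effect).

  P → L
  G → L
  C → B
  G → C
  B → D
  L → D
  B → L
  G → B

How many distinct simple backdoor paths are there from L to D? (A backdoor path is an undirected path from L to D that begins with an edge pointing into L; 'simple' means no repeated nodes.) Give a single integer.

A backdoor path from L to D is any simple undirected path whose first edge points into L (i.e. leaves L via a parent).
Parents of L: {B, G, P}.
Enumerating:
  P1: L <- G -> C -> B -> D
  P2: L <- G -> B -> D
  P3: L <- B -> D
That exhausts the simple backdoor paths. Count: 3.

3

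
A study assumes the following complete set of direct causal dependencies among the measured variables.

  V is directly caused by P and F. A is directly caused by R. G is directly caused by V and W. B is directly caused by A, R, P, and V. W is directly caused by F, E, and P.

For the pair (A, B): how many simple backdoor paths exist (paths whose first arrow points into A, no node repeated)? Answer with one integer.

1

A backdoor path from A to B is any simple undirected path whose first edge points into A (i.e. leaves A via a parent).
Parents of A: {R}.
Enumerating:
  P1: A <- R -> B
That exhausts the simple backdoor paths. Count: 1.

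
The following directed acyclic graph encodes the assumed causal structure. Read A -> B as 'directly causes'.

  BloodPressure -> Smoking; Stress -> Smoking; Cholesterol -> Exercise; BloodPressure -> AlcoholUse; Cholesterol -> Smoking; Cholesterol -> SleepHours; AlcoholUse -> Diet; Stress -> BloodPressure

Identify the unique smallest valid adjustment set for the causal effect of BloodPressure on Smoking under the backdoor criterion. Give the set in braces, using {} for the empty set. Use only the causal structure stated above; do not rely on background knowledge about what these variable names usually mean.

{Stress}

Variables eligible for adjustment (non-descendants of BloodPressure, excluding BloodPressure and Smoking): {Cholesterol, Exercise, SleepHours, Stress}.
Backdoor paths from BloodPressure to Smoking:
  P1: BloodPressure <- Stress -> Smoking
The empty set is not sufficient: P1 (BloodPressure <- Stress -> Smoking) has no collider blocking it and no conditioned non-collider, so it is open.
Try {Stress}:
  P1: blocked at fork node Stress ∈ conditioning set.
{Stress} contains no descendant of BloodPressure and blocks every backdoor path.
No other singleton works — e.g. {Cholesterol} leaves P1 open — so {Stress} is the unique smallest valid adjustment set.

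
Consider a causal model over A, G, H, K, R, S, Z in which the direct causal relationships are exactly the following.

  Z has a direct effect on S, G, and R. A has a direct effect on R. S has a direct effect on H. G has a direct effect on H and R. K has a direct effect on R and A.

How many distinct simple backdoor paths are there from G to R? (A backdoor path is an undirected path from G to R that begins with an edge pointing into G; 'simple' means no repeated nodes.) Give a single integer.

1

A backdoor path from G to R is any simple undirected path whose first edge points into G (i.e. leaves G via a parent).
Parents of G: {Z}.
Enumerating:
  P1: G <- Z -> R
That exhausts the simple backdoor paths. Count: 1.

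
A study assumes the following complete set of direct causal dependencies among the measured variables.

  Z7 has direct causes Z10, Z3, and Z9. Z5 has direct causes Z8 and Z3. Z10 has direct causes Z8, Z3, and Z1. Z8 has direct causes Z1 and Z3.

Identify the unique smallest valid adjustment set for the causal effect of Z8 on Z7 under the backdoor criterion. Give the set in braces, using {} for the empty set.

Variables eligible for adjustment (non-descendants of Z8, excluding Z8 and Z7): {Z1, Z3, Z9}.
Backdoor paths from Z8 to Z7:
  P1: Z8 <- Z1 -> Z10 <- Z3 -> Z7
  P2: Z8 <- Z1 -> Z10 -> Z7
  P3: Z8 <- Z3 -> Z10 -> Z7
  P4: Z8 <- Z3 -> Z7
The empty set is not sufficient: P2 (Z8 <- Z1 -> Z10 -> Z7) has no collider blocking it and no conditioned non-collider, so it is open.
Try {Z1, Z3}:
  P1: blocked at fork node Z1 ∈ conditioning set.
  P2: blocked at fork node Z1 ∈ conditioning set.
  P3: blocked at fork node Z3 ∈ conditioning set.
  P4: blocked at fork node Z3 ∈ conditioning set.
{Z1, Z3} contains no descendant of Z8 and blocks every backdoor path.
Every element of {Z1, Z3} is needed (dropping Z1 leaves P2 open; dropping Z3 leaves P3 open), so no proper subset is valid.
Among all size-2 subsets of the eligible variables, only {Z1, Z3} blocks every backdoor path, so it is the unique smallest valid adjustment set.

{Z1, Z3}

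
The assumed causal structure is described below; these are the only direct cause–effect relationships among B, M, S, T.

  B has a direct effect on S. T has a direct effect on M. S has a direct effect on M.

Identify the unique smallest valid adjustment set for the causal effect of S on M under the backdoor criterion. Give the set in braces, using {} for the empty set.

Variables eligible for adjustment (non-descendants of S, excluding S and M): {B, T}.
Backdoor paths from S to M:
  (none)
With no backdoor paths the empty set already satisfies the criterion, and it is trivially minimal.

{}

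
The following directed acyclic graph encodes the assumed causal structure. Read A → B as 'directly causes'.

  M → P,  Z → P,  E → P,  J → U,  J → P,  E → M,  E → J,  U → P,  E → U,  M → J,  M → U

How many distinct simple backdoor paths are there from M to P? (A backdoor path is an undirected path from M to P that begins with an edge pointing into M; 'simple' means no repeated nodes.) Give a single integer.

A backdoor path from M to P is any simple undirected path whose first edge points into M (i.e. leaves M via a parent).
Parents of M: {E}.
Enumerating:
  P1: M <- E -> J -> U -> P
  P2: M <- E -> J -> P
  P3: M <- E -> U <- J -> P
  P4: M <- E -> U -> P
  P5: M <- E -> P
That exhausts the simple backdoor paths. Count: 5.

5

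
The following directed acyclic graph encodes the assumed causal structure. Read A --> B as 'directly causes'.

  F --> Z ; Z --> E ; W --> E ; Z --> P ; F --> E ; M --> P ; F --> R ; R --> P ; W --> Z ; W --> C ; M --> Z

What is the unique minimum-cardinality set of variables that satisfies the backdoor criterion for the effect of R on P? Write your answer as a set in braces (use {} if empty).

Variables eligible for adjustment (non-descendants of R, excluding R and P): {C, E, F, M, W, Z}.
Backdoor paths from R to P:
  P1: R <- F -> Z <- M -> P
  P2: R <- F -> Z -> P
  P3: R <- F -> E <- W -> Z <- M -> P
  P4: R <- F -> E <- W -> Z -> P
  P5: R <- F -> E <- Z <- M -> P
  P6: R <- F -> E <- Z -> P
The empty set is not sufficient: P2 (R <- F -> Z -> P) has no collider blocking it and no conditioned non-collider, so it is open.
Try {F}:
  P1: blocked at fork node F ∈ conditioning set.
  P2: blocked at fork node F ∈ conditioning set.
  P3: blocked at fork node F ∈ conditioning set.
  P4: blocked at fork node F ∈ conditioning set.
  P5: blocked at fork node F ∈ conditioning set.
  P6: blocked at fork node F ∈ conditioning set.
{F} contains no descendant of R and blocks every backdoor path.
No other singleton works — e.g. {W} leaves P2 open — so {F} is the unique smallest valid adjustment set.

{F}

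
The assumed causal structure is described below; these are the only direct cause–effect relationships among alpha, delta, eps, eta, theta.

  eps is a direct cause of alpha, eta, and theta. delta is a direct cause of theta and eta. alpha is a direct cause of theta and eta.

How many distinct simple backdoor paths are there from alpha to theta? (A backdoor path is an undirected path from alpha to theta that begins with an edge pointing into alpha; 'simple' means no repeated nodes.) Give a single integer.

2

A backdoor path from alpha to theta is any simple undirected path whose first edge points into alpha (i.e. leaves alpha via a parent).
Parents of alpha: {eps}.
Enumerating:
  P1: alpha <- eps -> eta <- delta -> theta
  P2: alpha <- eps -> theta
That exhausts the simple backdoor paths. Count: 2.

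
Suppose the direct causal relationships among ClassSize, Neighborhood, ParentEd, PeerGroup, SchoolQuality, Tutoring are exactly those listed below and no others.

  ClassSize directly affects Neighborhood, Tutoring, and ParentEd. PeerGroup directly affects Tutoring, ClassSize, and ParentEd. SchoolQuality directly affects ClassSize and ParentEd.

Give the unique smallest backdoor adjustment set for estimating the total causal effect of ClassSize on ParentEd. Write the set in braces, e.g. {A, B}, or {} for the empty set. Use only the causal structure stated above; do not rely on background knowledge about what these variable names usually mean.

{PeerGroup, SchoolQuality}

Variables eligible for adjustment (non-descendants of ClassSize, excluding ClassSize and ParentEd): {PeerGroup, SchoolQuality}.
Backdoor paths from ClassSize to ParentEd:
  P1: ClassSize <- SchoolQuality -> ParentEd
  P2: ClassSize <- PeerGroup -> ParentEd
The empty set is not sufficient: P1 (ClassSize <- SchoolQuality -> ParentEd) has no collider blocking it and no conditioned non-collider, so it is open.
Try {PeerGroup, SchoolQuality}:
  P1: blocked at fork node SchoolQuality ∈ conditioning set.
  P2: blocked at fork node PeerGroup ∈ conditioning set.
{PeerGroup, SchoolQuality} contains no descendant of ClassSize and blocks every backdoor path.
Every element of {PeerGroup, SchoolQuality} is needed (dropping PeerGroup leaves P2 open; dropping SchoolQuality leaves P1 open), so no proper subset is valid.
Among all size-2 subsets of the eligible variables, only {PeerGroup, SchoolQuality} blocks every backdoor path, so it is the unique smallest valid adjustment set.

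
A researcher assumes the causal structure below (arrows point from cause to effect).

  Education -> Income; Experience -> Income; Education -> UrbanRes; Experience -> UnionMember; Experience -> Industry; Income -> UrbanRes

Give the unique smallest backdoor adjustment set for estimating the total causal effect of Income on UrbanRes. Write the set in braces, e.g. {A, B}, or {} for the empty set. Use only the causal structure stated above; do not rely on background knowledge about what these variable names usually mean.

{Education}

Variables eligible for adjustment (non-descendants of Income, excluding Income and UrbanRes): {Education, Experience, Industry, UnionMember}.
Backdoor paths from Income to UrbanRes:
  P1: Income <- Education -> UrbanRes
The empty set is not sufficient: P1 (Income <- Education -> UrbanRes) has no collider blocking it and no conditioned non-collider, so it is open.
Try {Education}:
  P1: blocked at fork node Education ∈ conditioning set.
{Education} contains no descendant of Income and blocks every backdoor path.
No other singleton works — e.g. {Experience} leaves P1 open — so {Education} is the unique smallest valid adjustment set.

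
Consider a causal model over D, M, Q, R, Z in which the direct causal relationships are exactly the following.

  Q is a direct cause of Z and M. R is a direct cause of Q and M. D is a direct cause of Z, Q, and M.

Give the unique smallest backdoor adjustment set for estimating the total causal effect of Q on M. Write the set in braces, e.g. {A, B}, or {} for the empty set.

Variables eligible for adjustment (non-descendants of Q, excluding Q and M): {D, R}.
Backdoor paths from Q to M:
  P1: Q <- D -> M
  P2: Q <- R -> M
The empty set is not sufficient: P1 (Q <- D -> M) has no collider blocking it and no conditioned non-collider, so it is open.
Try {D, R}:
  P1: blocked at fork node D ∈ conditioning set.
  P2: blocked at fork node R ∈ conditioning set.
{D, R} contains no descendant of Q and blocks every backdoor path.
Every element of {D, R} is needed (dropping D leaves P1 open; dropping R leaves P2 open), so no proper subset is valid.
Among all size-2 subsets of the eligible variables, only {D, R} blocks every backdoor path, so it is the unique smallest valid adjustment set.

{D, R}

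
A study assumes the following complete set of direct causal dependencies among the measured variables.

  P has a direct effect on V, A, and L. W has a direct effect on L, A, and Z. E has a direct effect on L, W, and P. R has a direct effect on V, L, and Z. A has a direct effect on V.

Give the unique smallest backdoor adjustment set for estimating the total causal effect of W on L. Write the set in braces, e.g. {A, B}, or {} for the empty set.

Variables eligible for adjustment (non-descendants of W, excluding W and L): {E, P, R}.
Backdoor paths from W to L:
  P1: W <- E -> P -> A -> V <- R -> L
  P2: W <- E -> P -> L
  P3: W <- E -> P -> V <- R -> L
  P4: W <- E -> L
The empty set is not sufficient: P2 (W <- E -> P -> L) has no collider blocking it and no conditioned non-collider, so it is open.
Try {E}:
  P1: blocked at fork node E ∈ conditioning set.
  P2: blocked at fork node E ∈ conditioning set.
  P3: blocked at fork node E ∈ conditioning set.
  P4: blocked at fork node E ∈ conditioning set.
{E} contains no descendant of W and blocks every backdoor path.
No other singleton works — e.g. {P} leaves P4 open — so {E} is the unique smallest valid adjustment set.

{E}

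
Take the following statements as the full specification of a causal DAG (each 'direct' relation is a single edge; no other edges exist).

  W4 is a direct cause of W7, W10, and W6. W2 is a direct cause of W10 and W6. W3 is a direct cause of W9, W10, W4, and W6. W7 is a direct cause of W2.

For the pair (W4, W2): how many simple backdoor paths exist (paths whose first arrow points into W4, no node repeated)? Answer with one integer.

A backdoor path from W4 to W2 is any simple undirected path whose first edge points into W4 (i.e. leaves W4 via a parent).
Parents of W4: {W3}.
Enumerating:
  P1: W4 <- W3 -> W10 <- W2
  P2: W4 <- W3 -> W6 <- W2
That exhausts the simple backdoor paths. Count: 2.

2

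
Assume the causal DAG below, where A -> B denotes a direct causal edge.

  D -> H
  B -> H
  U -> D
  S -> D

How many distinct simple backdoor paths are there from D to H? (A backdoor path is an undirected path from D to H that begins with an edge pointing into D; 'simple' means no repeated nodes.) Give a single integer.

A backdoor path from D to H is any simple undirected path whose first edge points into D (i.e. leaves D via a parent).
Parents of D: {S, U}.
No simple path from any parent of D reaches H without revisiting D, so there are no backdoor paths.

0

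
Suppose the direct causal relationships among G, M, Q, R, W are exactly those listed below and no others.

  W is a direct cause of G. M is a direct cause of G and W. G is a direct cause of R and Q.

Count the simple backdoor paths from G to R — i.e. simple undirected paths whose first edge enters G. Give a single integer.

A backdoor path from G to R is any simple undirected path whose first edge points into G (i.e. leaves G via a parent).
Parents of G: {M, W}.
No simple path from any parent of G reaches R without revisiting G, so there are no backdoor paths.

0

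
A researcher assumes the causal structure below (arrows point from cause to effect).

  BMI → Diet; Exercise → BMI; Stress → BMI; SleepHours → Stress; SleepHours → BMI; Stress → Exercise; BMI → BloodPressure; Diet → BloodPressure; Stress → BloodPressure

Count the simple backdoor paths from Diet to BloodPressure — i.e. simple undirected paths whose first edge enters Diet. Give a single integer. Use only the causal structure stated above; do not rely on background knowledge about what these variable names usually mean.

A backdoor path from Diet to BloodPressure is any simple undirected path whose first edge points into Diet (i.e. leaves Diet via a parent).
Parents of Diet: {BMI}.
Enumerating:
  P1: Diet <- BMI <- SleepHours -> Stress -> BloodPressure
  P2: Diet <- BMI <- Stress -> BloodPressure
  P3: Diet <- BMI <- Exercise <- Stress -> BloodPressure
  P4: Diet <- BMI -> BloodPressure
That exhausts the simple backdoor paths. Count: 4.

4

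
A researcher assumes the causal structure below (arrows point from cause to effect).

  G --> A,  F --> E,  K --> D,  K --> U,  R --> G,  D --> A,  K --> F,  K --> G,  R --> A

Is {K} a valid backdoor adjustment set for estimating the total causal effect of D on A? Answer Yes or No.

Yes

Backdoor paths from D to A (paths whose first edge points into D):
  P1: D <- K -> G <- R -> A
  P2: D <- K -> G -> A
Condition 1 (no descendant of D in the set): holds — descendants of D are {A}; none are in {K}.
Condition 2 (every backdoor path blocked by {K}):
  P1: blocked at fork node K ∈ conditioning set.
  P2: blocked at fork node K ∈ conditioning set.
{K} satisfies the backdoor criterion.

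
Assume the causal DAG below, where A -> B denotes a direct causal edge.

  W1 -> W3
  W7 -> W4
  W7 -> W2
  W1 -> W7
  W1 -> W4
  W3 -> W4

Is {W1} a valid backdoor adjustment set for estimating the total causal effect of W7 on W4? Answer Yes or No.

Backdoor paths from W7 to W4 (paths whose first edge points into W7):
  P1: W7 <- W1 -> W3 -> W4
  P2: W7 <- W1 -> W4
Condition 1 (no descendant of W7 in the set): holds — descendants of W7 are {W2, W4}; none are in {W1}.
Condition 2 (every backdoor path blocked by {W1}):
  P1: blocked at fork node W1 ∈ conditioning set.
  P2: blocked at fork node W1 ∈ conditioning set.
{W1} satisfies the backdoor criterion.

Yes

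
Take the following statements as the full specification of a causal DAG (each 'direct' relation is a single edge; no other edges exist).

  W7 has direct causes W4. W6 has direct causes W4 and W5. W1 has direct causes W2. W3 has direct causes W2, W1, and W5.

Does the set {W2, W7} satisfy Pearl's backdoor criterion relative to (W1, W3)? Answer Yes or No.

Backdoor paths from W1 to W3 (paths whose first edge points into W1):
  P1: W1 <- W2 -> W3
Condition 1 (no descendant of W1 in the set): holds — descendants of W1 are {W3}; none are in {W2, W7}.
Condition 2 (every backdoor path blocked by {W2, W7}):
  P1: blocked at fork node W2 ∈ conditioning set.
{W2, W7} satisfies the backdoor criterion.

Yes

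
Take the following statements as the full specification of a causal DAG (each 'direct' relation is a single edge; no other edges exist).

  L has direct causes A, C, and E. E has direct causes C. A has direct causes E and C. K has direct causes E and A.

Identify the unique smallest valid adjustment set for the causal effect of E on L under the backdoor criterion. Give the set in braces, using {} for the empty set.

{C}

Variables eligible for adjustment (non-descendants of E, excluding E and L): {C}.
Backdoor paths from E to L:
  P1: E <- C -> A -> L
  P2: E <- C -> L
The empty set is not sufficient: P1 (E <- C -> A -> L) has no collider blocking it and no conditioned non-collider, so it is open.
Try {C}:
  P1: blocked at fork node C ∈ conditioning set.
  P2: blocked at fork node C ∈ conditioning set.
{C} contains no descendant of E and blocks every backdoor path.
{C} is the unique smallest valid adjustment set.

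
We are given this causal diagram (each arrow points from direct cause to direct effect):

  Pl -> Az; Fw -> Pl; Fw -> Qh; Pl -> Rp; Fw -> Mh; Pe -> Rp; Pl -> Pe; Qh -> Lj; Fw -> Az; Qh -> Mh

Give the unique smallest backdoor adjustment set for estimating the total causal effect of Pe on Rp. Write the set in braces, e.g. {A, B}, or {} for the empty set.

Variables eligible for adjustment (non-descendants of Pe, excluding Pe and Rp): {Az, Fw, Lj, Mh, Pl, Qh}.
Backdoor paths from Pe to Rp:
  P1: Pe <- Pl -> Rp
The empty set is not sufficient: P1 (Pe <- Pl -> Rp) has no collider blocking it and no conditioned non-collider, so it is open.
Try {Pl}:
  P1: blocked at fork node Pl ∈ conditioning set.
{Pl} contains no descendant of Pe and blocks every backdoor path.
No other singleton works — e.g. {Fw} leaves P1 open — so {Pl} is the unique smallest valid adjustment set.

{Pl}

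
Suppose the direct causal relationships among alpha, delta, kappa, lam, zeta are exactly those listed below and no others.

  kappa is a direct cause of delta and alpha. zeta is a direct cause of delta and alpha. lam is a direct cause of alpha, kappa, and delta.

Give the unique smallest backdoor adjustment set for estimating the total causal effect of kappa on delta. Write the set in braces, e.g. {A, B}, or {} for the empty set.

Variables eligible for adjustment (non-descendants of kappa, excluding kappa and delta): {lam, zeta}.
Backdoor paths from kappa to delta:
  P1: kappa <- lam -> delta
  P2: kappa <- lam -> alpha <- zeta -> delta
The empty set is not sufficient: P1 (kappa <- lam -> delta) has no collider blocking it and no conditioned non-collider, so it is open.
Try {lam}:
  P1: blocked at fork node lam ∈ conditioning set.
  P2: blocked at fork node lam ∈ conditioning set.
{lam} contains no descendant of kappa and blocks every backdoor path.
No other singleton works — e.g. {zeta} leaves P1 open — so {lam} is the unique smallest valid adjustment set.

{lam}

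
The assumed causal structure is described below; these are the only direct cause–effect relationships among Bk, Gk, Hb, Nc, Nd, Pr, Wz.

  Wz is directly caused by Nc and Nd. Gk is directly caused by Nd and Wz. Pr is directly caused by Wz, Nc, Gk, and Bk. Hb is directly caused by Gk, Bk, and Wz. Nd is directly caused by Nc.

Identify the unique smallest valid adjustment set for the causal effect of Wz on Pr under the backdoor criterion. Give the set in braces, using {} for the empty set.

{Nc, Nd}

Variables eligible for adjustment (non-descendants of Wz, excluding Wz and Pr): {Bk, Nc, Nd}.
Backdoor paths from Wz to Pr:
  P1: Wz <- Nc -> Nd -> Gk -> Hb <- Bk -> Pr
  P2: Wz <- Nc -> Nd -> Gk -> Pr
  P3: Wz <- Nc -> Pr
  P4: Wz <- Nd <- Nc -> Pr
  P5: Wz <- Nd -> Gk -> Hb <- Bk -> Pr
  P6: Wz <- Nd -> Gk -> Pr
The empty set is not sufficient: P2 (Wz <- Nc -> Nd -> Gk -> Pr) has no collider blocking it and no conditioned non-collider, so it is open.
Try {Nc, Nd}:
  P1: blocked at fork node Nc ∈ conditioning set.
  P2: blocked at fork node Nc ∈ conditioning set.
  P3: blocked at fork node Nc ∈ conditioning set.
  P4: blocked at chain node Nd ∈ conditioning set.
  P5: blocked at fork node Nd ∈ conditioning set.
  P6: blocked at fork node Nd ∈ conditioning set.
{Nc, Nd} contains no descendant of Wz and blocks every backdoor path.
Every element of {Nc, Nd} is needed (dropping Nc leaves P3 open; dropping Nd leaves P6 open), so no proper subset is valid.
Among all size-2 subsets of the eligible variables, only {Nc, Nd} blocks every backdoor path, so it is the unique smallest valid adjustment set.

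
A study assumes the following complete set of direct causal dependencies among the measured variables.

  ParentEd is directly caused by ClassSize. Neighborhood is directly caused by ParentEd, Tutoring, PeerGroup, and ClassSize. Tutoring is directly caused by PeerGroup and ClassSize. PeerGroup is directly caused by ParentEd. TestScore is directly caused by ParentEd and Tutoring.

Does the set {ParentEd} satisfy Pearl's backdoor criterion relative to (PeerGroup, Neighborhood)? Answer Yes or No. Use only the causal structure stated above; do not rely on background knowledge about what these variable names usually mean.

Backdoor paths from PeerGroup to Neighborhood (paths whose first edge points into PeerGroup):
  P1: PeerGroup <- ParentEd <- ClassSize -> Tutoring -> Neighborhood
  P2: PeerGroup <- ParentEd <- ClassSize -> Neighborhood
  P3: PeerGroup <- ParentEd -> Neighborhood
  P4: PeerGroup <- ParentEd -> TestScore <- Tutoring <- ClassSize -> Neighborhood
  P5: PeerGroup <- ParentEd -> TestScore <- Tutoring -> Neighborhood
Condition 1 (no descendant of PeerGroup in the set): holds — descendants of PeerGroup are {Neighborhood, TestScore, Tutoring}; none are in {ParentEd}.
Condition 2 (every backdoor path blocked by {ParentEd}):
  P1: blocked at chain node ParentEd ∈ conditioning set.
  P2: blocked at chain node ParentEd ∈ conditioning set.
  P3: blocked at fork node ParentEd ∈ conditioning set.
  P4: blocked at fork node ParentEd ∈ conditioning set.
  P5: blocked at fork node ParentEd ∈ conditioning set.
{ParentEd} satisfies the backdoor criterion.

Yes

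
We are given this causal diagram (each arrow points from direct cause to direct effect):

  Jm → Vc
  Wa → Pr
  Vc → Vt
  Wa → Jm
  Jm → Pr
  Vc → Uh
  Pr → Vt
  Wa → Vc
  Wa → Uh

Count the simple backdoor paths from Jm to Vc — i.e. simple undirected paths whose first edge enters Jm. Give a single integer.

3

A backdoor path from Jm to Vc is any simple undirected path whose first edge points into Jm (i.e. leaves Jm via a parent).
Parents of Jm: {Wa}.
Enumerating:
  P1: Jm <- Wa -> Vc
  P2: Jm <- Wa -> Pr -> Vt <- Vc
  P3: Jm <- Wa -> Uh <- Vc
That exhausts the simple backdoor paths. Count: 3.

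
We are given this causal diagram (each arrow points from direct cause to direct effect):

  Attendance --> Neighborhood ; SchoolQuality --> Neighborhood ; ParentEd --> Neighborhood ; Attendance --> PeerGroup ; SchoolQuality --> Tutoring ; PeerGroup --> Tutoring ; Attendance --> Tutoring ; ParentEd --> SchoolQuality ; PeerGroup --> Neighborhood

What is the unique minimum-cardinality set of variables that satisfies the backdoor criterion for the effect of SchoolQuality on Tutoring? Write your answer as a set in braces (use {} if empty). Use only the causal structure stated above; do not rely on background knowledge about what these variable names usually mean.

{}

Variables eligible for adjustment (non-descendants of SchoolQuality, excluding SchoolQuality and Tutoring): {Attendance, ParentEd, PeerGroup}.
Backdoor paths from SchoolQuality to Tutoring:
  P1: SchoolQuality <- ParentEd -> Neighborhood <- Attendance -> PeerGroup -> Tutoring
  P2: SchoolQuality <- ParentEd -> Neighborhood <- Attendance -> Tutoring
  P3: SchoolQuality <- ParentEd -> Neighborhood <- PeerGroup <- Attendance -> Tutoring
  P4: SchoolQuality <- ParentEd -> Neighborhood <- PeerGroup -> Tutoring
Each backdoor path contains an unconditioned collider, so every path is already blocked with the empty conditioning set:
  P1: blocked at collider Neighborhood (neither it nor any descendant is in the conditioning set).
  P2: blocked at collider Neighborhood (neither it nor any descendant is in the conditioning set).
  P3: blocked at collider Neighborhood (neither it nor any descendant is in the conditioning set).
  P4: blocked at collider Neighborhood (neither it nor any descendant is in the conditioning set).
The empty set is therefore the unique smallest valid set.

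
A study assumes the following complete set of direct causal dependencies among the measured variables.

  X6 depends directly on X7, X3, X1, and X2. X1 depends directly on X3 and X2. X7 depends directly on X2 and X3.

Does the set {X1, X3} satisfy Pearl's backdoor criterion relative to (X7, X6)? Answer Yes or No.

No

Backdoor paths from X7 to X6 (paths whose first edge points into X7):
  P1: X7 <- X2 -> X1 <- X3 -> X6
  P2: X7 <- X2 -> X1 -> X6
  P3: X7 <- X2 -> X6
  P4: X7 <- X3 -> X1 <- X2 -> X6
  P5: X7 <- X3 -> X1 -> X6
  P6: X7 <- X3 -> X6
Condition 1 (no descendant of X7 in the set): holds — descendants of X7 are {X6}; none are in {X1, X3}.
Condition 2 (every backdoor path blocked by {X1, X3}):
  P1: blocked at fork node X3 ∈ conditioning set.
  P2: blocked at chain node X1 ∈ conditioning set.
  P3: open — no interior node is in the conditioning set.
  P4: blocked at fork node X3 ∈ conditioning set.
  P5: blocked at fork node X3 ∈ conditioning set.
  P6: blocked at fork node X3 ∈ conditioning set.
{X1, X3} does not satisfy the backdoor criterion.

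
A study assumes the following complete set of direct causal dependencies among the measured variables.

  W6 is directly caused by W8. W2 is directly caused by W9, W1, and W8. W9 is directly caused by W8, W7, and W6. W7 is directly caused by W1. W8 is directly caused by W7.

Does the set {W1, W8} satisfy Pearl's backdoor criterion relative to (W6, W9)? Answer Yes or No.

Yes

Backdoor paths from W6 to W9 (paths whose first edge points into W6):
  P1: W6 <- W8 <- W7 <- W1 -> W2 <- W9
  P2: W6 <- W8 <- W7 -> W9
  P3: W6 <- W8 -> W9
  P4: W6 <- W8 -> W2 <- W1 -> W7 -> W9
  P5: W6 <- W8 -> W2 <- W9
Condition 1 (no descendant of W6 in the set): holds — descendants of W6 are {W2, W9}; none are in {W1, W8}.
Condition 2 (every backdoor path blocked by {W1, W8}):
  P1: blocked at chain node W8 ∈ conditioning set.
  P2: blocked at chain node W8 ∈ conditioning set.
  P3: blocked at fork node W8 ∈ conditioning set.
  P4: blocked at fork node W8 ∈ conditioning set.
  P5: blocked at fork node W8 ∈ conditioning set.
{W1, W8} satisfies the backdoor criterion.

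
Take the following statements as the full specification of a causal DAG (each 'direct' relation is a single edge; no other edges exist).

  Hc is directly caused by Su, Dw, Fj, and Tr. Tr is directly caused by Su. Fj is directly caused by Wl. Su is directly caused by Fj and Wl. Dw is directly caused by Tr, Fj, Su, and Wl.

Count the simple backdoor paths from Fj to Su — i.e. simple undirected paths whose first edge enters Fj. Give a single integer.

6

A backdoor path from Fj to Su is any simple undirected path whose first edge points into Fj (i.e. leaves Fj via a parent).
Parents of Fj: {Wl}.
Enumerating:
  P1: Fj <- Wl -> Su
  P2: Fj <- Wl -> Dw <- Su
  P3: Fj <- Wl -> Dw <- Tr <- Su
  P4: Fj <- Wl -> Dw <- Tr -> Hc <- Su
  P5: Fj <- Wl -> Dw -> Hc <- Su
  P6: Fj <- Wl -> Dw -> Hc <- Tr <- Su
That exhausts the simple backdoor paths. Count: 6.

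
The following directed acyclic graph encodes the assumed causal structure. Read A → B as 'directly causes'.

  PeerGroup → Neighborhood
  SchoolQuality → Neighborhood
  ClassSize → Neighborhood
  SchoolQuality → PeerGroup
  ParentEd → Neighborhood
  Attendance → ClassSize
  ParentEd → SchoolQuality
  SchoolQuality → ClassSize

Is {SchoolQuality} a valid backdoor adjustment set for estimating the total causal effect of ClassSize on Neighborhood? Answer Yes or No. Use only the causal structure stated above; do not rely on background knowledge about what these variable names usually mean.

Yes

Backdoor paths from ClassSize to Neighborhood (paths whose first edge points into ClassSize):
  P1: ClassSize <- SchoolQuality <- ParentEd -> Neighborhood
  P2: ClassSize <- SchoolQuality -> PeerGroup -> Neighborhood
  P3: ClassSize <- SchoolQuality -> Neighborhood
Condition 1 (no descendant of ClassSize in the set): holds — descendants of ClassSize are {Neighborhood}; none are in {SchoolQuality}.
Condition 2 (every backdoor path blocked by {SchoolQuality}):
  P1: blocked at chain node SchoolQuality ∈ conditioning set.
  P2: blocked at fork node SchoolQuality ∈ conditioning set.
  P3: blocked at fork node SchoolQuality ∈ conditioning set.
{SchoolQuality} satisfies the backdoor criterion.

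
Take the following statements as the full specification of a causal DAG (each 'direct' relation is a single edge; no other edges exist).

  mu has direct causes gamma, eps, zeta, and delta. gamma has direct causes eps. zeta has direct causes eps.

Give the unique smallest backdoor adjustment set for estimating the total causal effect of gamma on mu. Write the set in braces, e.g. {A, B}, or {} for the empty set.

Variables eligible for adjustment (non-descendants of gamma, excluding gamma and mu): {delta, eps, zeta}.
Backdoor paths from gamma to mu:
  P1: gamma <- eps -> zeta -> mu
  P2: gamma <- eps -> mu
The empty set is not sufficient: P1 (gamma <- eps -> zeta -> mu) has no collider blocking it and no conditioned non-collider, so it is open.
Try {eps}:
  P1: blocked at fork node eps ∈ conditioning set.
  P2: blocked at fork node eps ∈ conditioning set.
{eps} contains no descendant of gamma and blocks every backdoor path.
No other singleton works — e.g. {zeta} leaves P2 open — so {eps} is the unique smallest valid adjustment set.

{eps}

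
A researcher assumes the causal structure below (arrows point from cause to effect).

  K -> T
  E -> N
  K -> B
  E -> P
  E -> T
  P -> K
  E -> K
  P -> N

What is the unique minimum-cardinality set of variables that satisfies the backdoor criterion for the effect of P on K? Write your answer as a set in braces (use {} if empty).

Variables eligible for adjustment (non-descendants of P, excluding P and K): {E}.
Backdoor paths from P to K:
  P1: P <- E -> K
  P2: P <- E -> T <- K
The empty set is not sufficient: P1 (P <- E -> K) has no collider blocking it and no conditioned non-collider, so it is open.
Try {E}:
  P1: blocked at fork node E ∈ conditioning set.
  P2: blocked at fork node E ∈ conditioning set.
{E} contains no descendant of P and blocks every backdoor path.
{E} is the unique smallest valid adjustment set.

{E}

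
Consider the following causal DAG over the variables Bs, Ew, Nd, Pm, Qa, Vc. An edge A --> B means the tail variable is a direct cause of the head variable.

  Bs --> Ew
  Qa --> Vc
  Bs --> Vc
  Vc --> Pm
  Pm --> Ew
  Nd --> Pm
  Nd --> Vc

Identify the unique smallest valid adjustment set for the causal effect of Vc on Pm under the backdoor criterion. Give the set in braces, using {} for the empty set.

{Nd}

Variables eligible for adjustment (non-descendants of Vc, excluding Vc and Pm): {Bs, Nd, Qa}.
Backdoor paths from Vc to Pm:
  P1: Vc <- Bs -> Ew <- Pm
  P2: Vc <- Nd -> Pm
The empty set is not sufficient: P2 (Vc <- Nd -> Pm) has no collider blocking it and no conditioned non-collider, so it is open.
Try {Nd}:
  P1: blocked at collider Ew (neither it nor any descendant is in the conditioning set).
  P2: blocked at fork node Nd ∈ conditioning set.
{Nd} contains no descendant of Vc and blocks every backdoor path.
No other singleton works — e.g. {Bs} leaves P2 open — so {Nd} is the unique smallest valid adjustment set.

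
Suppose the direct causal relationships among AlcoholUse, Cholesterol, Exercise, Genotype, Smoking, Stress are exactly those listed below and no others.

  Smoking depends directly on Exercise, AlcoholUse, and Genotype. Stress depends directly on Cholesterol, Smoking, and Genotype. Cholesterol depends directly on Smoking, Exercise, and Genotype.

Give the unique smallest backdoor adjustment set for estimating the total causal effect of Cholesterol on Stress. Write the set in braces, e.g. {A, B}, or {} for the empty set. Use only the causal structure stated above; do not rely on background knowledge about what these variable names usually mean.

{Genotype, Smoking}

Variables eligible for adjustment (non-descendants of Cholesterol, excluding Cholesterol and Stress): {AlcoholUse, Exercise, Genotype, Smoking}.
Backdoor paths from Cholesterol to Stress:
  P1: Cholesterol <- Genotype -> Smoking -> Stress
  P2: Cholesterol <- Genotype -> Stress
  P3: Cholesterol <- Exercise -> Smoking <- Genotype -> Stress
  P4: Cholesterol <- Exercise -> Smoking -> Stress
  P5: Cholesterol <- Smoking <- Genotype -> Stress
  P6: Cholesterol <- Smoking -> Stress
The empty set is not sufficient: P1 (Cholesterol <- Genotype -> Smoking -> Stress) has no collider blocking it and no conditioned non-collider, so it is open.
Try {Genotype, Smoking}:
  P1: blocked at fork node Genotype ∈ conditioning set.
  P2: blocked at fork node Genotype ∈ conditioning set.
  P3: blocked at fork node Genotype ∈ conditioning set.
  P4: blocked at chain node Smoking ∈ conditioning set.
  P5: blocked at chain node Smoking ∈ conditioning set.
  P6: blocked at fork node Smoking ∈ conditioning set.
{Genotype, Smoking} contains no descendant of Cholesterol and blocks every backdoor path.
Every element of {Genotype, Smoking} is needed (dropping Genotype leaves P2 open; dropping Smoking leaves P4 open), so no proper subset is valid.
Among all size-2 subsets of the eligible variables, only {Genotype, Smoking} blocks every backdoor path, so it is the unique smallest valid adjustment set.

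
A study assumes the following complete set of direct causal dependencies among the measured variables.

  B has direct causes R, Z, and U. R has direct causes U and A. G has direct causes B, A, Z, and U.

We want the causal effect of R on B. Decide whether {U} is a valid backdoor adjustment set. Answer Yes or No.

Yes

Backdoor paths from R to B (paths whose first edge points into R):
  P1: R <- U -> B
  P2: R <- U -> G <- Z -> B
  P3: R <- U -> G <- B
  P4: R <- A -> G <- Z -> B
  P5: R <- A -> G <- U -> B
  P6: R <- A -> G <- B
Condition 1 (no descendant of R in the set): holds — descendants of R are {B, G}; none are in {U}.
Condition 2 (every backdoor path blocked by {U}):
  P1: blocked at fork node U ∈ conditioning set.
  P2: blocked at fork node U ∈ conditioning set.
  P3: blocked at fork node U ∈ conditioning set.
  P4: blocked at collider G (neither it nor any descendant is in the conditioning set).
  P5: blocked at collider G (neither it nor any descendant is in the conditioning set).
  P6: blocked at collider G (neither it nor any descendant is in the conditioning set).
{U} satisfies the backdoor criterion.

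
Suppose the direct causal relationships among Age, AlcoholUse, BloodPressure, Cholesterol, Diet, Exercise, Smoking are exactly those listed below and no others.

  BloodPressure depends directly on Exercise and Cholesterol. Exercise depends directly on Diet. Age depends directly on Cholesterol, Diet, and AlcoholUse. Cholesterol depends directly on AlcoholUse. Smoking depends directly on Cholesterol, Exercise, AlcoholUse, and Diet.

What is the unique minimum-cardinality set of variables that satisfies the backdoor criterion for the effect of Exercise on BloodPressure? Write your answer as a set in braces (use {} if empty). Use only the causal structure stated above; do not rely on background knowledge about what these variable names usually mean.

{}

Variables eligible for adjustment (non-descendants of Exercise, excluding Exercise and BloodPressure): {Age, AlcoholUse, Cholesterol, Diet}.
Backdoor paths from Exercise to BloodPressure:
  P1: Exercise <- Diet -> Smoking <- AlcoholUse -> Cholesterol -> BloodPressure
  P2: Exercise <- Diet -> Smoking <- AlcoholUse -> Age <- Cholesterol -> BloodPressure
  P3: Exercise <- Diet -> Smoking <- Cholesterol -> BloodPressure
  P4: Exercise <- Diet -> Age <- AlcoholUse -> Cholesterol -> BloodPressure
  P5: Exercise <- Diet -> Age <- AlcoholUse -> Smoking <- Cholesterol -> BloodPressure
  P6: Exercise <- Diet -> Age <- Cholesterol -> BloodPressure
Each backdoor path contains an unconditioned collider, so every path is already blocked with the empty conditioning set:
  P1: blocked at collider Smoking (neither it nor any descendant is in the conditioning set).
  P2: blocked at collider Smoking (neither it nor any descendant is in the conditioning set).
  P3: blocked at collider Smoking (neither it nor any descendant is in the conditioning set).
  P4: blocked at collider Age (neither it nor any descendant is in the conditioning set).
  P5: blocked at collider Age (neither it nor any descendant is in the conditioning set).
  P6: blocked at collider Age (neither it nor any descendant is in the conditioning set).
The empty set is therefore the unique smallest valid set.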